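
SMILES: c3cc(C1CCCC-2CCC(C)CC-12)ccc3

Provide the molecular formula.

Heavy atoms from the SMILES: 17 C.
Implicit hydrogens by atom environment:
  6 × C: 2 H each → 12
  5 × C (aromatic): 1 H each → 5
  4 × C: 1 H each → 4
  1 × C: 3 H
  1 × C (aromatic): no H
  Total hydrogens = 24.
Molecular formula: C17H24

C17H24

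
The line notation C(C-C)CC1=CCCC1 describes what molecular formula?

C9H16

Heavy atoms from the SMILES: 9 C.
Implicit hydrogens by atom environment:
  6 × C: 2 H each → 12
  1 × C: 3 H
  1 × C: 1 H
  1 × C: no H
  Total hydrogens = 16.
Molecular formula: C9H16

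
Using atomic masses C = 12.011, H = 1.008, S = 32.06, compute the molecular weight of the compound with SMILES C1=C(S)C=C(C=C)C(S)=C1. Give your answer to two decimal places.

168.27

Molecular formula: C8H8S2.
M = 8×12.011 + 8×1.008 + 2×32.06 = 168.27 g/mol.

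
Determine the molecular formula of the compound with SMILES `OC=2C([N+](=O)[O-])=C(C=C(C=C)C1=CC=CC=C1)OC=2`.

Heavy atoms from the SMILES: 14 C, 1 N, 4 O.
Implicit hydrogens by atom environment:
  6 × C (aromatic): 1 H each → 6
  4 × C (aromatic): no H
  2 × C: 1 H each → 2
  1 × C: 2 H
  1 × C: no H
  1 × N (charge +1): no H
  1 × O: 1 H
  1 × O (aromatic): no H
  1 × O: no H
  1 × O (charge -1): no H
  Total hydrogens = 11.
Molecular formula: C14H11NO4

C14H11NO4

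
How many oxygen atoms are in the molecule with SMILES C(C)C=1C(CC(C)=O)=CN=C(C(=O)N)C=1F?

2

The symbol for oxygen appears 2 times in the SMILES.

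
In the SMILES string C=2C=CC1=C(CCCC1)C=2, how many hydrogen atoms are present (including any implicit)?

12

Hydrogens are implicit in SMILES; fill each atom to its normal valence:
  4 × C: 2 H each → 8
  4 × C (aromatic): 1 H each → 4
  2 × C (aromatic): no H
  Total hydrogens = 12.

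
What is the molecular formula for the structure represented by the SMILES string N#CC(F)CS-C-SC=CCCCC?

C10H16FNS2

Heavy atoms from the SMILES: 10 C, 1 F, 1 N, 2 S.
Implicit hydrogens by atom environment:
  5 × C: 2 H each → 10
  3 × C: 1 H each → 3
  2 × S: no H
  1 × C: 3 H
  1 × C: no H
  1 × F: no H
  1 × N: no H
  Total hydrogens = 16.
Molecular formula: C10H16FNS2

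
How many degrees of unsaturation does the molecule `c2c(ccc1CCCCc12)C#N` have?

7

Molecular formula from the SMILES: C11H11N.
DoU = (2C + 2 + N − H − X)/2 = (2·11 + 2 + 1 − 11 − 0)/2 = 14/2 = 7.
(Structurally: 2 ring(s) + 5 π bond(s) = 7.)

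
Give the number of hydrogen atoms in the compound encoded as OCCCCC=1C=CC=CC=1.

14

Hydrogens are implicit in SMILES; fill each atom to its normal valence:
  5 × C (aromatic): 1 H each → 5
  4 × C: 2 H each → 8
  1 × C (aromatic): no H
  1 × O: 1 H
  Total hydrogens = 14.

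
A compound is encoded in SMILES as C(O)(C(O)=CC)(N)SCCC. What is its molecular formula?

Heavy atoms from the SMILES: 7 C, 1 N, 2 O, 1 S.
Implicit hydrogens by atom environment:
  2 × C: 3 H each → 6
  2 × C: 2 H each → 4
  2 × C: no H
  2 × O: 1 H each → 2
  1 × C: 1 H
  1 × N: 2 H
  1 × S: no H
  Total hydrogens = 15.
Molecular formula: C7H15NO2S

C7H15NO2S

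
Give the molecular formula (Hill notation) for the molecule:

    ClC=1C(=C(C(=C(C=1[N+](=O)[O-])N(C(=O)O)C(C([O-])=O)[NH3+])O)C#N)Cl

C10H6Cl2N4O7

Heavy atoms from the SMILES: 10 C, 2 Cl, 4 N, 7 O.
Implicit hydrogens by atom environment:
  6 × C (aromatic): no H
  3 × C: no H
  3 × O: no H
  2 × Cl: no H
  2 × N: no H
  2 × O: 1 H each → 2
  2 × O (charge -1): no H
  1 × C: 1 H
  1 × N (charge +1): 3 H
  1 × N (charge +1): no H
  Total hydrogens = 6.
Molecular formula: C10H6Cl2N4O7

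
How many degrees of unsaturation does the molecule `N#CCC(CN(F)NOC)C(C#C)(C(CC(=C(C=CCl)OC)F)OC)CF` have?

Molecular formula from the SMILES: C17H23ClF3N3O3.
DoU = (2C + 2 + N − H − X)/2 = (2·17 + 2 + 3 − 23 − 4)/2 = 12/2 = 6.
(Structurally: 0 ring(s) + 6 π bond(s) = 6.)

6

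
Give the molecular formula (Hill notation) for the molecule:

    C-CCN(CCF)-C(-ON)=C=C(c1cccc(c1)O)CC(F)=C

Heavy atoms from the SMILES: 17 C, 2 F, 2 N, 2 O.
Implicit hydrogens by atom environment:
  6 × C: 2 H each → 12
  4 × C (aromatic): 1 H each → 4
  4 × C: no H
  2 × C (aromatic): no H
  2 × F: no H
  1 × C: 3 H
  1 × N: 2 H
  1 × N: no H
  1 × O: 1 H
  1 × O: no H
  Total hydrogens = 22.
Molecular formula: C17H22F2N2O2

C17H22F2N2O2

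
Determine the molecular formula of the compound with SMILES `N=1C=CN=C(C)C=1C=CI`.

Heavy atoms from the SMILES: 7 C, 1 I, 2 N.
Implicit hydrogens by atom environment:
  2 × C (aromatic): 1 H each → 2
  2 × C: 1 H each → 2
  2 × C (aromatic): no H
  2 × N (aromatic): no H
  1 × C: 3 H
  1 × I: no H
  Total hydrogens = 7.
Molecular formula: C7H7IN2

C7H7IN2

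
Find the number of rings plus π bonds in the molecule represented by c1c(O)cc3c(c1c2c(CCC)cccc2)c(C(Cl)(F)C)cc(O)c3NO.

Molecular formula from the SMILES: C21H21ClFNO3.
DoU = (2C + 2 + N − H − X)/2 = (2·21 + 2 + 1 − 21 − 2)/2 = 22/2 = 11.
(Structurally: 3 ring(s) + 8 π bond(s) = 11.)

11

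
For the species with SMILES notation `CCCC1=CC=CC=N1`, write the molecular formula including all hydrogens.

Heavy atoms from the SMILES: 8 C, 1 N.
Implicit hydrogens by atom environment:
  4 × C (aromatic): 1 H each → 4
  2 × C: 2 H each → 4
  1 × C: 3 H
  1 × C (aromatic): no H
  1 × N (aromatic): no H
  Total hydrogens = 11.
Molecular formula: C8H11N

C8H11N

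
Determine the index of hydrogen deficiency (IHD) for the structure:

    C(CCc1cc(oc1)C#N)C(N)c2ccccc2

9

Molecular formula from the SMILES: C15H16N2O.
DoU = (2C + 2 + N − H − X)/2 = (2·15 + 2 + 2 − 16 − 0)/2 = 18/2 = 9.
(Structurally: 2 ring(s) + 7 π bond(s) = 9.)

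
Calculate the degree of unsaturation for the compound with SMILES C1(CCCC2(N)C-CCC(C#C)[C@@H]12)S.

4

Molecular formula from the SMILES: C12H19NS.
DoU = (2C + 2 + N − H − X)/2 = (2·12 + 2 + 1 − 19 − 0)/2 = 8/2 = 4.
(Structurally: 2 ring(s) + 2 π bond(s) = 4.)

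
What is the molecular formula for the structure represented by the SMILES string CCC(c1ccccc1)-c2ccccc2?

C15H16

Heavy atoms from the SMILES: 15 C.
Implicit hydrogens by atom environment:
  10 × C (aromatic): 1 H each → 10
  2 × C (aromatic): no H
  1 × C: 3 H
  1 × C: 2 H
  1 × C: 1 H
  Total hydrogens = 16.
Molecular formula: C15H16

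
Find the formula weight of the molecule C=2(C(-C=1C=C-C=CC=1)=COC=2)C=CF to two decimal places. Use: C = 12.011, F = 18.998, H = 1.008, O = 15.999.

Molecular formula: C12H9FO.
M = 12×12.011 + 1×18.998 + 9×1.008 + 1×15.999 = 188.20 g/mol.

188.20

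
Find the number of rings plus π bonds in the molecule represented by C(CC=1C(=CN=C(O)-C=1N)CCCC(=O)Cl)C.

Molecular formula from the SMILES: C12H17ClN2O2.
DoU = (2C + 2 + N − H − X)/2 = (2·12 + 2 + 2 − 17 − 1)/2 = 10/2 = 5.
(Structurally: 1 ring(s) + 4 π bond(s) = 5.)

5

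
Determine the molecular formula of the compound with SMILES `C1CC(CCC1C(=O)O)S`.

Heavy atoms from the SMILES: 7 C, 2 O, 1 S.
Implicit hydrogens by atom environment:
  4 × C: 2 H each → 8
  2 × C: 1 H each → 2
  1 × C: no H
  1 × O: 1 H
  1 × O: no H
  1 × S: 1 H
  Total hydrogens = 12.
Molecular formula: C7H12O2S

C7H12O2S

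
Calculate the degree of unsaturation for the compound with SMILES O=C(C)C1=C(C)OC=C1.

4

Molecular formula from the SMILES: C7H8O2.
DoU = (2C + 2 + N − H − X)/2 = (2·7 + 2 + 0 − 8 − 0)/2 = 8/2 = 4.
(Structurally: 1 ring(s) + 3 π bond(s) = 4.)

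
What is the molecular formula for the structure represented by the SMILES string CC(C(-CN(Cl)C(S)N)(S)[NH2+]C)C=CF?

C8H18ClFN3S2+

Heavy atoms from the SMILES: 8 C, 1 Cl, 1 F, 3 N, 2 S.
Implicit hydrogens by atom environment:
  4 × C: 1 H each → 4
  2 × C: 3 H each → 6
  2 × S: 1 H each → 2
  1 × C: 2 H
  1 × C: no H
  1 × Cl: no H
  1 × F: no H
  1 × N: 2 H
  1 × N (charge +1): 2 H
  1 × N: no H
  Total hydrogens = 18.
Net charge +1.
Molecular formula: C8H18ClFN3S2+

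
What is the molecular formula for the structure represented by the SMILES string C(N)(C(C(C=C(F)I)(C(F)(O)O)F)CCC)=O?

C9H13F3INO3

Heavy atoms from the SMILES: 9 C, 3 F, 1 I, 1 N, 3 O.
Implicit hydrogens by atom environment:
  4 × C: no H
  3 × F: no H
  2 × C: 2 H each → 4
  2 × C: 1 H each → 2
  2 × O: 1 H each → 2
  1 × C: 3 H
  1 × I: no H
  1 × N: 2 H
  1 × O: no H
  Total hydrogens = 13.
Molecular formula: C9H13F3INO3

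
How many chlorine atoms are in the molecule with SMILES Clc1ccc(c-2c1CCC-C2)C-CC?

1

The symbol for chlorine appears 1 time in the SMILES.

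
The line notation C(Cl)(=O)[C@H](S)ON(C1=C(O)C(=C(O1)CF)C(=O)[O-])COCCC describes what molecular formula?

C12H14ClFNO7S-

Heavy atoms from the SMILES: 12 C, 1 Cl, 1 F, 1 N, 7 O, 1 S.
Implicit hydrogens by atom environment:
  4 × C: 2 H each → 8
  4 × C (aromatic): no H
  4 × O: no H
  2 × C: no H
  1 × C: 3 H
  1 × C: 1 H
  1 × Cl: no H
  1 × F: no H
  1 × N: no H
  1 × O: 1 H
  1 × O (aromatic): no H
  1 × O (charge -1): no H
  1 × S: 1 H
  Total hydrogens = 14.
Net charge -1.
Molecular formula: C12H14ClFNO7S-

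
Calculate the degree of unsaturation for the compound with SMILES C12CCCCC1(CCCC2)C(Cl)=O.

Molecular formula from the SMILES: C11H17ClO.
DoU = (2C + 2 + N − H − X)/2 = (2·11 + 2 + 0 − 17 − 1)/2 = 6/2 = 3.
(Structurally: 2 ring(s) + 1 π bond(s) = 3.)

3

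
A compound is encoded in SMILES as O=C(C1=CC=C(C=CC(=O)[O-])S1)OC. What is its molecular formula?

Heavy atoms from the SMILES: 9 C, 4 O, 1 S.
Implicit hydrogens by atom environment:
  3 × O: no H
  2 × C (aromatic): 1 H each → 2
  2 × C: 1 H each → 2
  2 × C (aromatic): no H
  2 × C: no H
  1 × C: 3 H
  1 × O (charge -1): no H
  1 × S (aromatic): no H
  Total hydrogens = 7.
Net charge -1.
Molecular formula: C9H7O4S-

C9H7O4S-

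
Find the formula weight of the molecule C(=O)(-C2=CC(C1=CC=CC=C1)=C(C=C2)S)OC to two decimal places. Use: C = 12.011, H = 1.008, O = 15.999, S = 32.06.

244.31

Molecular formula: C14H12O2S.
M = 14×12.011 + 12×1.008 + 2×15.999 + 1×32.06 = 244.31 g/mol.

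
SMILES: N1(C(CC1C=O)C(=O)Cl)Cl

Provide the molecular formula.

Heavy atoms from the SMILES: 5 C, 2 Cl, 1 N, 2 O.
Implicit hydrogens by atom environment:
  3 × C: 1 H each → 3
  2 × Cl: no H
  2 × O: no H
  1 × C: 2 H
  1 × C: no H
  1 × N: no H
  Total hydrogens = 5.
Molecular formula: C5H5Cl2NO2

C5H5Cl2NO2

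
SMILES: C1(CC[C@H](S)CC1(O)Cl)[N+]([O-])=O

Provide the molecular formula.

Heavy atoms from the SMILES: 6 C, 1 Cl, 1 N, 3 O, 1 S.
Implicit hydrogens by atom environment:
  3 × C: 2 H each → 6
  2 × C: 1 H each → 2
  1 × C: no H
  1 × Cl: no H
  1 × N (charge +1): no H
  1 × O: 1 H
  1 × O: no H
  1 × O (charge -1): no H
  1 × S: 1 H
  Total hydrogens = 10.
Molecular formula: C6H10ClNO3S

C6H10ClNO3S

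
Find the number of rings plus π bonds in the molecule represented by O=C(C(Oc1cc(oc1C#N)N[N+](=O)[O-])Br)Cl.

7

Molecular formula from the SMILES: C7H3BrClN3O5.
DoU = (2C + 2 + N − H − X)/2 = (2·7 + 2 + 3 − 3 − 2)/2 = 14/2 = 7.
(Structurally: 1 ring(s) + 6 π bond(s) = 7.)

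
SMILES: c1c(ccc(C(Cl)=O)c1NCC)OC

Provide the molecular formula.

Heavy atoms from the SMILES: 10 C, 1 Cl, 1 N, 2 O.
Implicit hydrogens by atom environment:
  3 × C (aromatic): 1 H each → 3
  3 × C (aromatic): no H
  2 × C: 3 H each → 6
  2 × O: no H
  1 × C: 2 H
  1 × C: no H
  1 × Cl: no H
  1 × N: 1 H
  Total hydrogens = 12.
Molecular formula: C10H12ClNO2

C10H12ClNO2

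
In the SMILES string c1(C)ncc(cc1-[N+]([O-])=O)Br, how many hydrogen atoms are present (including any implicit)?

5

Hydrogens are implicit in SMILES; fill each atom to its normal valence:
  3 × C (aromatic): no H
  2 × C (aromatic): 1 H each → 2
  1 × Br: no H
  1 × C: 3 H
  1 × N (aromatic): no H
  1 × N (charge +1): no H
  1 × O: no H
  1 × O (charge -1): no H
  Total hydrogens = 5.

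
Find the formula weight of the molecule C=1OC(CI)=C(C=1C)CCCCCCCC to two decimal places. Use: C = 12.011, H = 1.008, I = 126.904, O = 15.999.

334.24

Molecular formula: C14H23IO.
M = 14×12.011 + 23×1.008 + 1×126.904 + 1×15.999 = 334.24 g/mol.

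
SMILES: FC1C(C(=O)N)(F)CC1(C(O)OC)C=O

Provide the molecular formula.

Heavy atoms from the SMILES: 8 C, 2 F, 1 N, 4 O.
Implicit hydrogens by atom environment:
  3 × C: 1 H each → 3
  3 × C: no H
  3 × O: no H
  2 × F: no H
  1 × C: 3 H
  1 × C: 2 H
  1 × N: 2 H
  1 × O: 1 H
  Total hydrogens = 11.
Molecular formula: C8H11F2NO4

C8H11F2NO4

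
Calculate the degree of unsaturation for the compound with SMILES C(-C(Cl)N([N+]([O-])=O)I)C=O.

Molecular formula from the SMILES: C3H4ClIN2O3.
DoU = (2C + 2 + N − H − X)/2 = (2·3 + 2 + 2 − 4 − 2)/2 = 4/2 = 2.
(Structurally: 0 ring(s) + 2 π bond(s) = 2.)

2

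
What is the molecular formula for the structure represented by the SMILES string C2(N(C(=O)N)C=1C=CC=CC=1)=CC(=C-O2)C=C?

C13H12N2O2

Heavy atoms from the SMILES: 13 C, 2 N, 2 O.
Implicit hydrogens by atom environment:
  7 × C (aromatic): 1 H each → 7
  3 × C (aromatic): no H
  1 × C: 2 H
  1 × C: 1 H
  1 × C: no H
  1 × N: 2 H
  1 × N: no H
  1 × O (aromatic): no H
  1 × O: no H
  Total hydrogens = 12.
Molecular formula: C13H12N2O2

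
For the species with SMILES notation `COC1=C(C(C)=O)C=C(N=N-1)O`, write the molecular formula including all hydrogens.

C7H8N2O3

Heavy atoms from the SMILES: 7 C, 2 N, 3 O.
Implicit hydrogens by atom environment:
  3 × C (aromatic): no H
  2 × C: 3 H each → 6
  2 × N (aromatic): no H
  2 × O: no H
  1 × C (aromatic): 1 H
  1 × C: no H
  1 × O: 1 H
  Total hydrogens = 8.
Molecular formula: C7H8N2O3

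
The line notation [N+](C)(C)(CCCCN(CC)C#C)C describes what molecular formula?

Heavy atoms from the SMILES: 11 C, 2 N.
Implicit hydrogens by atom environment:
  5 × C: 2 H each → 10
  4 × C: 3 H each → 12
  1 × C: 1 H
  1 × C: no H
  1 × N: no H
  1 × N (charge +1): no H
  Total hydrogens = 23.
Net charge +1.
Molecular formula: C11H23N2+

C11H23N2+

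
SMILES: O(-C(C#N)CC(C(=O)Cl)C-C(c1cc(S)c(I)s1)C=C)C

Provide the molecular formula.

C14H15ClINO2S2

Heavy atoms from the SMILES: 14 C, 1 Cl, 1 I, 1 N, 2 O, 2 S.
Implicit hydrogens by atom environment:
  4 × C: 1 H each → 4
  3 × C: 2 H each → 6
  3 × C (aromatic): no H
  2 × C: no H
  2 × O: no H
  1 × C: 3 H
  1 × C (aromatic): 1 H
  1 × Cl: no H
  1 × I: no H
  1 × N: no H
  1 × S: 1 H
  1 × S (aromatic): no H
  Total hydrogens = 15.
Molecular formula: C14H15ClINO2S2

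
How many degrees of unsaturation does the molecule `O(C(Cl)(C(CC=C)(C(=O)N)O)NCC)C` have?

2

Molecular formula from the SMILES: C9H17ClN2O3.
DoU = (2C + 2 + N − H − X)/2 = (2·9 + 2 + 2 − 17 − 1)/2 = 4/2 = 2.
(Structurally: 0 ring(s) + 2 π bond(s) = 2.)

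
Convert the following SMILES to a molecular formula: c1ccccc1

Heavy atoms from the SMILES: 6 C.
Implicit hydrogens by atom environment:
  6 × C (aromatic): 1 H each → 6
  Total hydrogens = 6.
Molecular formula: C6H6

C6H6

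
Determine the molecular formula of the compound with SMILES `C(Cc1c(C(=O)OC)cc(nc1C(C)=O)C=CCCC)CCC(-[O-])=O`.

C19H24NO5-

Heavy atoms from the SMILES: 19 C, 1 N, 5 O.
Implicit hydrogens by atom environment:
  6 × C: 2 H each → 12
  4 × C (aromatic): no H
  4 × O: no H
  3 × C: 3 H each → 9
  3 × C: no H
  2 × C: 1 H each → 2
  1 × C (aromatic): 1 H
  1 × N (aromatic): no H
  1 × O (charge -1): no H
  Total hydrogens = 24.
Net charge -1.
Molecular formula: C19H24NO5-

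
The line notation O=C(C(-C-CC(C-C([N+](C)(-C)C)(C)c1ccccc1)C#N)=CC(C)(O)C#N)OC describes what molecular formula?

Heavy atoms from the SMILES: 23 C, 3 N, 3 O.
Implicit hydrogens by atom environment:
  6 × C: 3 H each → 18
  6 × C: no H
  5 × C (aromatic): 1 H each → 5
  3 × C: 2 H each → 6
  2 × C: 1 H each → 2
  2 × N: no H
  2 × O: no H
  1 × C (aromatic): no H
  1 × N (charge +1): no H
  1 × O: 1 H
  Total hydrogens = 32.
Net charge +1.
Molecular formula: C23H32N3O3+

C23H32N3O3+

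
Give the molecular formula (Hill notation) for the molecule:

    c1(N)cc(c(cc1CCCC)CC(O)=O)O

C12H17NO3

Heavy atoms from the SMILES: 12 C, 1 N, 3 O.
Implicit hydrogens by atom environment:
  4 × C: 2 H each → 8
  4 × C (aromatic): no H
  2 × C (aromatic): 1 H each → 2
  2 × O: 1 H each → 2
  1 × C: 3 H
  1 × C: no H
  1 × N: 2 H
  1 × O: no H
  Total hydrogens = 17.
Molecular formula: C12H17NO3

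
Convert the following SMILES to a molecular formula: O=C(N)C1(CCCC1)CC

Heavy atoms from the SMILES: 8 C, 1 N, 1 O.
Implicit hydrogens by atom environment:
  5 × C: 2 H each → 10
  2 × C: no H
  1 × C: 3 H
  1 × N: 2 H
  1 × O: no H
  Total hydrogens = 15.
Molecular formula: C8H15NO

C8H15NO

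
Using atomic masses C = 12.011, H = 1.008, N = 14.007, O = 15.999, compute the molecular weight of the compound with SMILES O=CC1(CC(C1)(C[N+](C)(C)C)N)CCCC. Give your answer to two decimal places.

227.37

Molecular formula: C13H27N2O+.
M = 13×12.011 + 27×1.008 + 2×14.007 + 1×15.999 = 227.37 g/mol.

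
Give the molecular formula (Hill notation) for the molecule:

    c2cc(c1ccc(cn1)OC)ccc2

C12H11NO

Heavy atoms from the SMILES: 12 C, 1 N, 1 O.
Implicit hydrogens by atom environment:
  8 × C (aromatic): 1 H each → 8
  3 × C (aromatic): no H
  1 × C: 3 H
  1 × N (aromatic): no H
  1 × O: no H
  Total hydrogens = 11.
Molecular formula: C12H11NO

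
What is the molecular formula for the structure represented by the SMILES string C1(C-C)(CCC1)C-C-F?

Heavy atoms from the SMILES: 8 C, 1 F.
Implicit hydrogens by atom environment:
  6 × C: 2 H each → 12
  1 × C: 3 H
  1 × C: no H
  1 × F: no H
  Total hydrogens = 15.
Molecular formula: C8H15F

C8H15F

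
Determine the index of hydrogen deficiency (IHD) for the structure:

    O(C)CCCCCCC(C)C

Molecular formula from the SMILES: C10H22O.
DoU = (2C + 2 + N − H − X)/2 = (2·10 + 2 + 0 − 22 − 0)/2 = 0/2 = 0.
(Structurally: 0 ring(s) + 0 π bond(s) = 0.)

0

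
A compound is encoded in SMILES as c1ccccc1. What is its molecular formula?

C6H6

Heavy atoms from the SMILES: 6 C.
Implicit hydrogens by atom environment:
  6 × C (aromatic): 1 H each → 6
  Total hydrogens = 6.
Molecular formula: C6H6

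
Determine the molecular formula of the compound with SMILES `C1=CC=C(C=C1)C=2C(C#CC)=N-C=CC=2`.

Heavy atoms from the SMILES: 14 C, 1 N.
Implicit hydrogens by atom environment:
  8 × C (aromatic): 1 H each → 8
  3 × C (aromatic): no H
  2 × C: no H
  1 × C: 3 H
  1 × N (aromatic): no H
  Total hydrogens = 11.
Molecular formula: C14H11N

C14H11N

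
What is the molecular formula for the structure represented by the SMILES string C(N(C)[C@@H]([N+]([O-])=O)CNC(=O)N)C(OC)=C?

Heavy atoms from the SMILES: 8 C, 4 N, 4 O.
Implicit hydrogens by atom environment:
  3 × C: 2 H each → 6
  3 × O: no H
  2 × C: 3 H each → 6
  2 × C: no H
  1 × C: 1 H
  1 × N: 2 H
  1 × N: 1 H
  1 × N: no H
  1 × N (charge +1): no H
  1 × O (charge -1): no H
  Total hydrogens = 16.
Molecular formula: C8H16N4O4

C8H16N4O4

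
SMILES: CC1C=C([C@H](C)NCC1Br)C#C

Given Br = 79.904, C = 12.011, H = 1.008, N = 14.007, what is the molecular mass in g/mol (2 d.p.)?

228.13

Molecular formula: C10H14BrN.
M = 1×79.904 + 10×12.011 + 14×1.008 + 1×14.007 = 228.13 g/mol.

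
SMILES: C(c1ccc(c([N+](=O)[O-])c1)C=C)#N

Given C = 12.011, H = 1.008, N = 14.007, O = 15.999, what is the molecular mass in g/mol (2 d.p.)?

174.16

Molecular formula: C9H6N2O2.
M = 9×12.011 + 6×1.008 + 2×14.007 + 2×15.999 = 174.16 g/mol.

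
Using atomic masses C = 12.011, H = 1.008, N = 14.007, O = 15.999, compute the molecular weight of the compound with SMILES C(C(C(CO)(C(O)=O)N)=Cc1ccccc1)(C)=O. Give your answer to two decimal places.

249.27

Molecular formula: C13H15NO4.
M = 13×12.011 + 15×1.008 + 1×14.007 + 4×15.999 = 249.27 g/mol.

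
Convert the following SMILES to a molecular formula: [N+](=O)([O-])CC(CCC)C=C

Heavy atoms from the SMILES: 7 C, 1 N, 2 O.
Implicit hydrogens by atom environment:
  4 × C: 2 H each → 8
  2 × C: 1 H each → 2
  1 × C: 3 H
  1 × N (charge +1): no H
  1 × O: no H
  1 × O (charge -1): no H
  Total hydrogens = 13.
Molecular formula: C7H13NO2

C7H13NO2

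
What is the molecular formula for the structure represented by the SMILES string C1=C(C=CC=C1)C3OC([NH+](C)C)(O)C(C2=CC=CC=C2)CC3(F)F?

C19H22F2NO2+

Heavy atoms from the SMILES: 19 C, 2 F, 1 N, 2 O.
Implicit hydrogens by atom environment:
  10 × C (aromatic): 1 H each → 10
  2 × C: 3 H each → 6
  2 × C: 1 H each → 2
  2 × C: no H
  2 × C (aromatic): no H
  2 × F: no H
  1 × C: 2 H
  1 × N (charge +1): 1 H
  1 × O: 1 H
  1 × O: no H
  Total hydrogens = 22.
Net charge +1.
Molecular formula: C19H22F2NO2+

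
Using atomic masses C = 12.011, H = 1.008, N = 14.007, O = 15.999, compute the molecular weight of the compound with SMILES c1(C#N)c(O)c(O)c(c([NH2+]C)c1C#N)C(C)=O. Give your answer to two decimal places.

Molecular formula: C11H10N3O3+.
M = 11×12.011 + 10×1.008 + 3×14.007 + 3×15.999 = 232.22 g/mol.

232.22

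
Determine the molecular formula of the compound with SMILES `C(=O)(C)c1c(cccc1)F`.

C8H7FO

Heavy atoms from the SMILES: 8 C, 1 F, 1 O.
Implicit hydrogens by atom environment:
  4 × C (aromatic): 1 H each → 4
  2 × C (aromatic): no H
  1 × C: 3 H
  1 × C: no H
  1 × F: no H
  1 × O: no H
  Total hydrogens = 7.
Molecular formula: C8H7FO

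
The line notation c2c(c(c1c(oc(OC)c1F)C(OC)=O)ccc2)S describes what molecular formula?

Heavy atoms from the SMILES: 13 C, 1 F, 4 O, 1 S.
Implicit hydrogens by atom environment:
  6 × C (aromatic): no H
  4 × C (aromatic): 1 H each → 4
  3 × O: no H
  2 × C: 3 H each → 6
  1 × C: no H
  1 × F: no H
  1 × O (aromatic): no H
  1 × S: 1 H
  Total hydrogens = 11.
Molecular formula: C13H11FO4S

C13H11FO4S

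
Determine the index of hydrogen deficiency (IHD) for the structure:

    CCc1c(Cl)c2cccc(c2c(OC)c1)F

7

Molecular formula from the SMILES: C13H12ClFO.
DoU = (2C + 2 + N − H − X)/2 = (2·13 + 2 + 0 − 12 − 2)/2 = 14/2 = 7.
(Structurally: 2 ring(s) + 5 π bond(s) = 7.)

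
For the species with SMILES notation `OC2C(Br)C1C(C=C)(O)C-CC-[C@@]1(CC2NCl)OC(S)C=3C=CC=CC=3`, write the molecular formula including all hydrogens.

Heavy atoms from the SMILES: 1 Br, 19 C, 1 Cl, 1 N, 3 O, 1 S.
Implicit hydrogens by atom environment:
  6 × C: 1 H each → 6
  5 × C: 2 H each → 10
  5 × C (aromatic): 1 H each → 5
  2 × C: no H
  2 × O: 1 H each → 2
  1 × Br: no H
  1 × C (aromatic): no H
  1 × Cl: no H
  1 × N: 1 H
  1 × O: no H
  1 × S: 1 H
  Total hydrogens = 25.
Molecular formula: C19H25BrClNO3S

C19H25BrClNO3S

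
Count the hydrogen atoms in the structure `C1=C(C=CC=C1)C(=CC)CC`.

14

Hydrogens are implicit in SMILES; fill each atom to its normal valence:
  5 × C (aromatic): 1 H each → 5
  2 × C: 3 H each → 6
  1 × C: 2 H
  1 × C: 1 H
  1 × C: no H
  1 × C (aromatic): no H
  Total hydrogens = 14.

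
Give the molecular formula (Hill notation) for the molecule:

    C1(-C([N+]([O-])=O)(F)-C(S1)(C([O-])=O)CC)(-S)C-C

Heavy atoms from the SMILES: 8 C, 1 F, 1 N, 4 O, 2 S.
Implicit hydrogens by atom environment:
  4 × C: no H
  2 × C: 3 H each → 6
  2 × C: 2 H each → 4
  2 × O: no H
  2 × O (charge -1): no H
  1 × F: no H
  1 × N (charge +1): no H
  1 × S: 1 H
  1 × S: no H
  Total hydrogens = 11.
Net charge -1.
Molecular formula: C8H11FNO4S2-

C8H11FNO4S2-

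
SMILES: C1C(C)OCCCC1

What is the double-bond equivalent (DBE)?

Molecular formula from the SMILES: C7H14O.
DoU = (2C + 2 + N − H − X)/2 = (2·7 + 2 + 0 − 14 − 0)/2 = 2/2 = 1.
(Structurally: 1 ring(s) + 0 π bond(s) = 1.)

1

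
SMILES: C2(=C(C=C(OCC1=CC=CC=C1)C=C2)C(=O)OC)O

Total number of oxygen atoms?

4

The symbol for oxygen appears 4 times in the SMILES.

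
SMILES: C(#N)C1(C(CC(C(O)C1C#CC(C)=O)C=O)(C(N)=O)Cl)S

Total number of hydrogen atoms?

Hydrogens are implicit in SMILES; fill each atom to its normal valence:
  7 × C: no H
  4 × C: 1 H each → 4
  3 × O: no H
  1 × C: 3 H
  1 × C: 2 H
  1 × Cl: no H
  1 × N: 2 H
  1 × N: no H
  1 × O: 1 H
  1 × S: 1 H
  Total hydrogens = 13.

13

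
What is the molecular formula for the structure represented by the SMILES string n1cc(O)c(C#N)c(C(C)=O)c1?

C8H6N2O2

Heavy atoms from the SMILES: 8 C, 2 N, 2 O.
Implicit hydrogens by atom environment:
  3 × C (aromatic): no H
  2 × C (aromatic): 1 H each → 2
  2 × C: no H
  1 × C: 3 H
  1 × N (aromatic): no H
  1 × N: no H
  1 × O: 1 H
  1 × O: no H
  Total hydrogens = 6.
Molecular formula: C8H6N2O2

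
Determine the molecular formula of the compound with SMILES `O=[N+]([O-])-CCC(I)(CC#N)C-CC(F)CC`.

C10H16FIN2O2

Heavy atoms from the SMILES: 10 C, 1 F, 1 I, 2 N, 2 O.
Implicit hydrogens by atom environment:
  6 × C: 2 H each → 12
  2 × C: no H
  1 × C: 3 H
  1 × C: 1 H
  1 × F: no H
  1 × I: no H
  1 × N: no H
  1 × N (charge +1): no H
  1 × O: no H
  1 × O (charge -1): no H
  Total hydrogens = 16.
Molecular formula: C10H16FIN2O2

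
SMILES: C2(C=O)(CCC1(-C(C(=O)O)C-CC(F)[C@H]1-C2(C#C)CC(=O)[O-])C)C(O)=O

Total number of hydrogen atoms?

20

Hydrogens are implicit in SMILES; fill each atom to its normal valence:
  7 × C: no H
  5 × C: 2 H each → 10
  5 × C: 1 H each → 5
  4 × O: no H
  2 × O: 1 H each → 2
  1 × C: 3 H
  1 × F: no H
  1 × O (charge -1): no H
  Total hydrogens = 20.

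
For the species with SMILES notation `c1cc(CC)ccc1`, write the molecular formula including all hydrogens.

C8H10

Heavy atoms from the SMILES: 8 C.
Implicit hydrogens by atom environment:
  5 × C (aromatic): 1 H each → 5
  1 × C: 3 H
  1 × C: 2 H
  1 × C (aromatic): no H
  Total hydrogens = 10.
Molecular formula: C8H10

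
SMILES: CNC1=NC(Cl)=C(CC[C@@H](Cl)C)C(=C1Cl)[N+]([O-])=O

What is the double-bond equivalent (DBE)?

5

Molecular formula from the SMILES: C10H12Cl3N3O2.
DoU = (2C + 2 + N − H − X)/2 = (2·10 + 2 + 3 − 12 − 3)/2 = 10/2 = 5.
(Structurally: 1 ring(s) + 4 π bond(s) = 5.)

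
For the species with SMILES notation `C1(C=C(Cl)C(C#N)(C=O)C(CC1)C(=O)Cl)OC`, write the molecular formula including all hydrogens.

C11H11Cl2NO3

Heavy atoms from the SMILES: 11 C, 2 Cl, 1 N, 3 O.
Implicit hydrogens by atom environment:
  4 × C: 1 H each → 4
  4 × C: no H
  3 × O: no H
  2 × C: 2 H each → 4
  2 × Cl: no H
  1 × C: 3 H
  1 × N: no H
  Total hydrogens = 11.
Molecular formula: C11H11Cl2NO3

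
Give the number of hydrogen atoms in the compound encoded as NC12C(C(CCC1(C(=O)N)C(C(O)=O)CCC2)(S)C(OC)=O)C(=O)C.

24

Hydrogens are implicit in SMILES; fill each atom to its normal valence:
  7 × C: no H
  5 × C: 2 H each → 10
  5 × O: no H
  2 × C: 3 H each → 6
  2 × C: 1 H each → 2
  2 × N: 2 H each → 4
  1 × O: 1 H
  1 × S: 1 H
  Total hydrogens = 24.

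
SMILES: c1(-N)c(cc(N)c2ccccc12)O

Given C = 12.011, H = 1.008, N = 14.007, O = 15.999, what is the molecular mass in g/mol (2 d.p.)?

174.20

Molecular formula: C10H10N2O.
M = 10×12.011 + 10×1.008 + 2×14.007 + 1×15.999 = 174.20 g/mol.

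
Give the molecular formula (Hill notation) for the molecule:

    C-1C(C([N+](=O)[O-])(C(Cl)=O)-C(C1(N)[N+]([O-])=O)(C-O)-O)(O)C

C8H12ClN3O8

Heavy atoms from the SMILES: 8 C, 1 Cl, 3 N, 8 O.
Implicit hydrogens by atom environment:
  5 × C: no H
  3 × O: 1 H each → 3
  3 × O: no H
  2 × C: 2 H each → 4
  2 × N (charge +1): no H
  2 × O (charge -1): no H
  1 × C: 3 H
  1 × Cl: no H
  1 × N: 2 H
  Total hydrogens = 12.
Molecular formula: C8H12ClN3O8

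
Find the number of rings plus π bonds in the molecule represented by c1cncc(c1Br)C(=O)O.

5

Molecular formula from the SMILES: C6H4BrNO2.
DoU = (2C + 2 + N − H − X)/2 = (2·6 + 2 + 1 − 4 − 1)/2 = 10/2 = 5.
(Structurally: 1 ring(s) + 4 π bond(s) = 5.)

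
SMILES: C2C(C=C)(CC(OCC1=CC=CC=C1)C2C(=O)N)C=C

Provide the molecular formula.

Heavy atoms from the SMILES: 17 C, 1 N, 2 O.
Implicit hydrogens by atom environment:
  5 × C: 2 H each → 10
  5 × C (aromatic): 1 H each → 5
  4 × C: 1 H each → 4
  2 × C: no H
  2 × O: no H
  1 × C (aromatic): no H
  1 × N: 2 H
  Total hydrogens = 21.
Molecular formula: C17H21NO2

C17H21NO2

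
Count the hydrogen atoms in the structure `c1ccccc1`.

Hydrogens are implicit in SMILES; fill each atom to its normal valence:
  6 × C (aromatic): 1 H each → 6
  Total hydrogens = 6.

6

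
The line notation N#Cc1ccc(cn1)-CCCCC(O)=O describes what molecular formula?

Heavy atoms from the SMILES: 11 C, 2 N, 2 O.
Implicit hydrogens by atom environment:
  4 × C: 2 H each → 8
  3 × C (aromatic): 1 H each → 3
  2 × C (aromatic): no H
  2 × C: no H
  1 × N (aromatic): no H
  1 × N: no H
  1 × O: 1 H
  1 × O: no H
  Total hydrogens = 12.
Molecular formula: C11H12N2O2

C11H12N2O2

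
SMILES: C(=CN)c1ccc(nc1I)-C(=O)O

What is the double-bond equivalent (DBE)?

6

Molecular formula from the SMILES: C8H7IN2O2.
DoU = (2C + 2 + N − H − X)/2 = (2·8 + 2 + 2 − 7 − 1)/2 = 12/2 = 6.
(Structurally: 1 ring(s) + 5 π bond(s) = 6.)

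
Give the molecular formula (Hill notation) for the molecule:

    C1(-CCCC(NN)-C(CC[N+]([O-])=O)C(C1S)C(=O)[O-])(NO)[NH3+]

C11H23N5O5S

Heavy atoms from the SMILES: 11 C, 5 N, 5 O, 1 S.
Implicit hydrogens by atom environment:
  5 × C: 2 H each → 10
  4 × C: 1 H each → 4
  2 × C: no H
  2 × N: 1 H each → 2
  2 × O: no H
  2 × O (charge -1): no H
  1 × N (charge +1): 3 H
  1 × N: 2 H
  1 × N (charge +1): no H
  1 × O: 1 H
  1 × S: 1 H
  Total hydrogens = 23.
Molecular formula: C11H23N5O5S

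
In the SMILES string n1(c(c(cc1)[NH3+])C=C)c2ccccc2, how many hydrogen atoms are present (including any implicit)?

Hydrogens are implicit in SMILES; fill each atom to its normal valence:
  7 × C (aromatic): 1 H each → 7
  3 × C (aromatic): no H
  1 × C: 2 H
  1 × C: 1 H
  1 × N (charge +1): 3 H
  1 × N (aromatic): no H
  Total hydrogens = 13.

13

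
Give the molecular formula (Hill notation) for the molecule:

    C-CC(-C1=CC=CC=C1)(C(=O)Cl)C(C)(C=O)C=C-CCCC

Heavy atoms from the SMILES: 19 C, 1 Cl, 2 O.
Implicit hydrogens by atom environment:
  5 × C (aromatic): 1 H each → 5
  4 × C: 2 H each → 8
  3 × C: 3 H each → 9
  3 × C: 1 H each → 3
  3 × C: no H
  2 × O: no H
  1 × C (aromatic): no H
  1 × Cl: no H
  Total hydrogens = 25.
Molecular formula: C19H25ClO2

C19H25ClO2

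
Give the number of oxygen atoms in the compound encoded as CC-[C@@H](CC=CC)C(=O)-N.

The symbol for oxygen appears 1 time in the SMILES.

1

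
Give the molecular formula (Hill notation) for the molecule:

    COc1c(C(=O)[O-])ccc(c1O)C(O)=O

C9H7O6-

Heavy atoms from the SMILES: 9 C, 6 O.
Implicit hydrogens by atom environment:
  4 × C (aromatic): no H
  3 × O: no H
  2 × C (aromatic): 1 H each → 2
  2 × C: no H
  2 × O: 1 H each → 2
  1 × C: 3 H
  1 × O (charge -1): no H
  Total hydrogens = 7.
Net charge -1.
Molecular formula: C9H7O6-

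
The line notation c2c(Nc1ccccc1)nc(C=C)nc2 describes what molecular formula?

Heavy atoms from the SMILES: 12 C, 3 N.
Implicit hydrogens by atom environment:
  7 × C (aromatic): 1 H each → 7
  3 × C (aromatic): no H
  2 × N (aromatic): no H
  1 × C: 2 H
  1 × C: 1 H
  1 × N: 1 H
  Total hydrogens = 11.
Molecular formula: C12H11N3

C12H11N3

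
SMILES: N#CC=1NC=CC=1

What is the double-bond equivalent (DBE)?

5

Molecular formula from the SMILES: C5H4N2.
DoU = (2C + 2 + N − H − X)/2 = (2·5 + 2 + 2 − 4 − 0)/2 = 10/2 = 5.
(Structurally: 1 ring(s) + 4 π bond(s) = 5.)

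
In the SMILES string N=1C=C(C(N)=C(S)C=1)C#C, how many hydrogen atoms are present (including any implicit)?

Hydrogens are implicit in SMILES; fill each atom to its normal valence:
  3 × C (aromatic): no H
  2 × C (aromatic): 1 H each → 2
  1 × C: 1 H
  1 × C: no H
  1 × N: 2 H
  1 × N (aromatic): no H
  1 × S: 1 H
  Total hydrogens = 6.

6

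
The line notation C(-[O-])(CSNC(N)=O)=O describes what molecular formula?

Heavy atoms from the SMILES: 3 C, 2 N, 3 O, 1 S.
Implicit hydrogens by atom environment:
  2 × C: no H
  2 × O: no H
  1 × C: 2 H
  1 × N: 2 H
  1 × N: 1 H
  1 × O (charge -1): no H
  1 × S: no H
  Total hydrogens = 5.
Net charge -1.
Molecular formula: C3H5N2O3S-

C3H5N2O3S-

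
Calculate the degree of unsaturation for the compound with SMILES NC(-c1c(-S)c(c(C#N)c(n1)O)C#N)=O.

9

Molecular formula from the SMILES: C8H4N4O2S.
DoU = (2C + 2 + N − H − X)/2 = (2·8 + 2 + 4 − 4 − 0)/2 = 18/2 = 9.
(Structurally: 1 ring(s) + 8 π bond(s) = 9.)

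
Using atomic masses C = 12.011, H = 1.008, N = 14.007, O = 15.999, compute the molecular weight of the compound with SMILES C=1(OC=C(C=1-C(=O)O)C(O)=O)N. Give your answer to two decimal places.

Molecular formula: C6H5NO5.
M = 6×12.011 + 5×1.008 + 1×14.007 + 5×15.999 = 171.11 g/mol.

171.11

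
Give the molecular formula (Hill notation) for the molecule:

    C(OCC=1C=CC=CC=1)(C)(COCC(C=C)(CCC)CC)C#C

Heavy atoms from the SMILES: 21 C, 2 O.
Implicit hydrogens by atom environment:
  7 × C: 2 H each → 14
  5 × C (aromatic): 1 H each → 5
  3 × C: 3 H each → 9
  3 × C: no H
  2 × C: 1 H each → 2
  2 × O: no H
  1 × C (aromatic): no H
  Total hydrogens = 30.
Molecular formula: C21H30O2

C21H30O2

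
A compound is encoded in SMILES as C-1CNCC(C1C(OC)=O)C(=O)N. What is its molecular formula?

Heavy atoms from the SMILES: 8 C, 2 N, 3 O.
Implicit hydrogens by atom environment:
  3 × C: 2 H each → 6
  3 × O: no H
  2 × C: 1 H each → 2
  2 × C: no H
  1 × C: 3 H
  1 × N: 2 H
  1 × N: 1 H
  Total hydrogens = 14.
Molecular formula: C8H14N2O3

C8H14N2O3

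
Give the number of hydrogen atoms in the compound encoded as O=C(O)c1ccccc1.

6

Hydrogens are implicit in SMILES; fill each atom to its normal valence:
  5 × C (aromatic): 1 H each → 5
  1 × C (aromatic): no H
  1 × C: no H
  1 × O: 1 H
  1 × O: no H
  Total hydrogens = 6.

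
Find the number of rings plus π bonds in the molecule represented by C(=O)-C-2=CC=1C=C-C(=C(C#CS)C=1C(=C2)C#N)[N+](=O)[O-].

Molecular formula from the SMILES: C14H6N2O3S.
DoU = (2C + 2 + N − H − X)/2 = (2·14 + 2 + 2 − 6 − 0)/2 = 26/2 = 13.
(Structurally: 2 ring(s) + 11 π bond(s) = 13.)

13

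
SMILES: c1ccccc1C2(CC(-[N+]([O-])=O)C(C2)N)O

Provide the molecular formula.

C11H14N2O3

Heavy atoms from the SMILES: 11 C, 2 N, 3 O.
Implicit hydrogens by atom environment:
  5 × C (aromatic): 1 H each → 5
  2 × C: 2 H each → 4
  2 × C: 1 H each → 2
  1 × C: no H
  1 × C (aromatic): no H
  1 × N: 2 H
  1 × N (charge +1): no H
  1 × O: 1 H
  1 × O: no H
  1 × O (charge -1): no H
  Total hydrogens = 14.
Molecular formula: C11H14N2O3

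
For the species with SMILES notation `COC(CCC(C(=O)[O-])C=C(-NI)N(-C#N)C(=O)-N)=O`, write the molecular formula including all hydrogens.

Heavy atoms from the SMILES: 10 C, 1 I, 4 N, 5 O.
Implicit hydrogens by atom environment:
  5 × C: no H
  4 × O: no H
  2 × C: 2 H each → 4
  2 × C: 1 H each → 2
  2 × N: no H
  1 × C: 3 H
  1 × I: no H
  1 × N: 2 H
  1 × N: 1 H
  1 × O (charge -1): no H
  Total hydrogens = 12.
Net charge -1.
Molecular formula: C10H12IN4O5-

C10H12IN4O5-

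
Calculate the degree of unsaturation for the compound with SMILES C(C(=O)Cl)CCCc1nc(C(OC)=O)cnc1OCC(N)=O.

Molecular formula from the SMILES: C13H16ClN3O5.
DoU = (2C + 2 + N − H − X)/2 = (2·13 + 2 + 3 − 16 − 1)/2 = 14/2 = 7.
(Structurally: 1 ring(s) + 6 π bond(s) = 7.)

7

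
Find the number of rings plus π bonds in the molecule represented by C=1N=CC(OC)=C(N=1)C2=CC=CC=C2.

Molecular formula from the SMILES: C11H10N2O.
DoU = (2C + 2 + N − H − X)/2 = (2·11 + 2 + 2 − 10 − 0)/2 = 16/2 = 8.
(Structurally: 2 ring(s) + 6 π bond(s) = 8.)

8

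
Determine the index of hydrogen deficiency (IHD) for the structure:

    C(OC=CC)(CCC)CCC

1

Molecular formula from the SMILES: C10H20O.
DoU = (2C + 2 + N − H − X)/2 = (2·10 + 2 + 0 − 20 − 0)/2 = 2/2 = 1.
(Structurally: 0 ring(s) + 1 π bond(s) = 1.)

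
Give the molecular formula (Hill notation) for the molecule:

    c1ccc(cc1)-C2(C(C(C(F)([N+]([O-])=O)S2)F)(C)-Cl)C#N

C12H9ClF2N2O2S

Heavy atoms from the SMILES: 12 C, 1 Cl, 2 F, 2 N, 2 O, 1 S.
Implicit hydrogens by atom environment:
  5 × C (aromatic): 1 H each → 5
  4 × C: no H
  2 × F: no H
  1 × C: 3 H
  1 × C: 1 H
  1 × C (aromatic): no H
  1 × Cl: no H
  1 × N (charge +1): no H
  1 × N: no H
  1 × O: no H
  1 × O (charge -1): no H
  1 × S: no H
  Total hydrogens = 9.
Molecular formula: C12H9ClF2N2O2S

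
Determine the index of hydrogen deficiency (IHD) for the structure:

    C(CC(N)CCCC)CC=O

1

Molecular formula from the SMILES: C9H19NO.
DoU = (2C + 2 + N − H − X)/2 = (2·9 + 2 + 1 − 19 − 0)/2 = 2/2 = 1.
(Structurally: 0 ring(s) + 1 π bond(s) = 1.)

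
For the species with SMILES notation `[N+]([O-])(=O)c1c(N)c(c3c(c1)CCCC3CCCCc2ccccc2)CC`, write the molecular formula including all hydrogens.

Heavy atoms from the SMILES: 22 C, 2 N, 2 O.
Implicit hydrogens by atom environment:
  8 × C: 2 H each → 16
  6 × C (aromatic): 1 H each → 6
  6 × C (aromatic): no H
  1 × C: 3 H
  1 × C: 1 H
  1 × N: 2 H
  1 × N (charge +1): no H
  1 × O: no H
  1 × O (charge -1): no H
  Total hydrogens = 28.
Molecular formula: C22H28N2O2

C22H28N2O2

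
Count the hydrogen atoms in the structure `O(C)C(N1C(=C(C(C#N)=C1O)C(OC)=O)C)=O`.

10

Hydrogens are implicit in SMILES; fill each atom to its normal valence:
  4 × C (aromatic): no H
  4 × O: no H
  3 × C: 3 H each → 9
  3 × C: no H
  1 × N (aromatic): no H
  1 × N: no H
  1 × O: 1 H
  Total hydrogens = 10.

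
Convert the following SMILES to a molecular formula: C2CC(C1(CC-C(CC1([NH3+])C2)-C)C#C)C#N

Heavy atoms from the SMILES: 14 C, 2 N.
Implicit hydrogens by atom environment:
  6 × C: 2 H each → 12
  4 × C: no H
  3 × C: 1 H each → 3
  1 × C: 3 H
  1 × N (charge +1): 3 H
  1 × N: no H
  Total hydrogens = 21.
Net charge +1.
Molecular formula: C14H21N2+

C14H21N2+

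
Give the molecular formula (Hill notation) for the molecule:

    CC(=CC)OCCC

C7H14O

Heavy atoms from the SMILES: 7 C, 1 O.
Implicit hydrogens by atom environment:
  3 × C: 3 H each → 9
  2 × C: 2 H each → 4
  1 × C: 1 H
  1 × C: no H
  1 × O: no H
  Total hydrogens = 14.
Molecular formula: C7H14O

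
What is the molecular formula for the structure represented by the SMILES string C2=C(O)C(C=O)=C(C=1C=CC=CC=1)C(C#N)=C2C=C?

Heavy atoms from the SMILES: 16 C, 1 N, 2 O.
Implicit hydrogens by atom environment:
  6 × C (aromatic): 1 H each → 6
  6 × C (aromatic): no H
  2 × C: 1 H each → 2
  1 × C: 2 H
  1 × C: no H
  1 × N: no H
  1 × O: 1 H
  1 × O: no H
  Total hydrogens = 11.
Molecular formula: C16H11NO2

C16H11NO2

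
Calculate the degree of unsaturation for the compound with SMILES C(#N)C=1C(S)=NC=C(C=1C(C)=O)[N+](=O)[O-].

Molecular formula from the SMILES: C8H5N3O3S.
DoU = (2C + 2 + N − H − X)/2 = (2·8 + 2 + 3 − 5 − 0)/2 = 16/2 = 8.
(Structurally: 1 ring(s) + 7 π bond(s) = 8.)

8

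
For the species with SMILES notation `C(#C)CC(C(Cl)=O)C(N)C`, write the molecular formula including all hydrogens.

C7H10ClNO

Heavy atoms from the SMILES: 7 C, 1 Cl, 1 N, 1 O.
Implicit hydrogens by atom environment:
  3 × C: 1 H each → 3
  2 × C: no H
  1 × C: 3 H
  1 × C: 2 H
  1 × Cl: no H
  1 × N: 2 H
  1 × O: no H
  Total hydrogens = 10.
Molecular formula: C7H10ClNO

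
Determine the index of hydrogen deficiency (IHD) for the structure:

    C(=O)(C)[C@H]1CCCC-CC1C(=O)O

Molecular formula from the SMILES: C10H16O3.
DoU = (2C + 2 + N − H − X)/2 = (2·10 + 2 + 0 − 16 − 0)/2 = 6/2 = 3.
(Structurally: 1 ring(s) + 2 π bond(s) = 3.)

3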